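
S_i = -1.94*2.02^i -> [-1.94, -3.92, -7.92, -15.99, -32.3]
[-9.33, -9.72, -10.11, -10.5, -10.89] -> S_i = -9.33 + -0.39*i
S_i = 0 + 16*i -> [0, 16, 32, 48, 64]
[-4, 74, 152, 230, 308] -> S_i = -4 + 78*i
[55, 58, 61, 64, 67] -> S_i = 55 + 3*i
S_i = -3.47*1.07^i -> [-3.47, -3.71, -3.97, -4.25, -4.55]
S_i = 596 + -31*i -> [596, 565, 534, 503, 472]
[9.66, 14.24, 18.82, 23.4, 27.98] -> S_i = 9.66 + 4.58*i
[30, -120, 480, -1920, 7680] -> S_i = 30*-4^i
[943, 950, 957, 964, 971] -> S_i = 943 + 7*i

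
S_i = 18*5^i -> [18, 90, 450, 2250, 11250]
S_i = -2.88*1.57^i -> [-2.88, -4.52, -7.1, -11.15, -17.5]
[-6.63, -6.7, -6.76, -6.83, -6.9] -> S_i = -6.63*1.01^i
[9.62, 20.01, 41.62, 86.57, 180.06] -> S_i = 9.62*2.08^i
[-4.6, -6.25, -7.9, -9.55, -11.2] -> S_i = -4.60 + -1.65*i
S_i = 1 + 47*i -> [1, 48, 95, 142, 189]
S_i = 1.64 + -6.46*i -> [1.64, -4.82, -11.28, -17.74, -24.2]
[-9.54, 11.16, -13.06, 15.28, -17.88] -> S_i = -9.54*(-1.17)^i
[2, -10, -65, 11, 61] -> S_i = Random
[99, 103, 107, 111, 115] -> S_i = 99 + 4*i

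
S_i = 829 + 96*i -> [829, 925, 1021, 1117, 1213]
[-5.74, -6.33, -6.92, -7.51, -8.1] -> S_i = -5.74 + -0.59*i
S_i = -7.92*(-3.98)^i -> [-7.92, 31.52, -125.46, 499.31, -1987.27]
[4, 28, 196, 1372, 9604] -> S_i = 4*7^i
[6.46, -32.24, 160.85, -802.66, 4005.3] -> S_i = 6.46*(-4.99)^i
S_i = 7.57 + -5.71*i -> [7.57, 1.86, -3.85, -9.56, -15.27]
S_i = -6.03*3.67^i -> [-6.03, -22.13, -81.22, -298.07, -1093.91]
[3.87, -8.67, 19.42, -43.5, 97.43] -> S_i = 3.87*(-2.24)^i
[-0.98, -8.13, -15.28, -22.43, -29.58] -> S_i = -0.98 + -7.15*i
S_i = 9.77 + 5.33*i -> [9.77, 15.1, 20.43, 25.76, 31.09]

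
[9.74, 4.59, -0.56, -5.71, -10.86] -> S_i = 9.74 + -5.15*i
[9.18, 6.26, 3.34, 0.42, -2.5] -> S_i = 9.18 + -2.92*i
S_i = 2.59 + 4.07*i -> [2.59, 6.66, 10.73, 14.8, 18.87]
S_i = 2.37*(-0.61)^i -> [2.37, -1.45, 0.88, -0.54, 0.33]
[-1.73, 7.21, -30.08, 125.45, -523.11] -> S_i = -1.73*(-4.17)^i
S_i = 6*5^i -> [6, 30, 150, 750, 3750]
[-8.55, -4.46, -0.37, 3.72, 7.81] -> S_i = -8.55 + 4.09*i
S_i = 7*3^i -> [7, 21, 63, 189, 567]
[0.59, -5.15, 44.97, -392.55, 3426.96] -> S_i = 0.59*(-8.73)^i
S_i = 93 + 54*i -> [93, 147, 201, 255, 309]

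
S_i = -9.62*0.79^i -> [-9.62, -7.6, -6.0, -4.74, -3.75]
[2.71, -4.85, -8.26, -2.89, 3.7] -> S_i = Random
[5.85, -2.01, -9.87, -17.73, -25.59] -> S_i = 5.85 + -7.86*i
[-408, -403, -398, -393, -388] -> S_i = -408 + 5*i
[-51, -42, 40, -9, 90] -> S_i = Random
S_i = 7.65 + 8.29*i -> [7.65, 15.94, 24.23, 32.52, 40.81]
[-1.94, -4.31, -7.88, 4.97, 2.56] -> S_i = Random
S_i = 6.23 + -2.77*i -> [6.23, 3.46, 0.69, -2.08, -4.85]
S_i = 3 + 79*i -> [3, 82, 161, 240, 319]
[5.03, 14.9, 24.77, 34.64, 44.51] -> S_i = 5.03 + 9.87*i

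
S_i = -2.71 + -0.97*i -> [-2.71, -3.68, -4.65, -5.62, -6.59]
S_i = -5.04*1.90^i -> [-5.04, -9.58, -18.19, -34.57, -65.68]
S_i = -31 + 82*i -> [-31, 51, 133, 215, 297]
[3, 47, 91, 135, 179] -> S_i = 3 + 44*i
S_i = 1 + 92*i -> [1, 93, 185, 277, 369]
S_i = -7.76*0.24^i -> [-7.76, -1.86, -0.45, -0.11, -0.03]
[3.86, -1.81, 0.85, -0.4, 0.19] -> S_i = 3.86*(-0.47)^i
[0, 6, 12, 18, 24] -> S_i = 0 + 6*i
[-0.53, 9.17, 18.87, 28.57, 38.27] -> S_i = -0.53 + 9.70*i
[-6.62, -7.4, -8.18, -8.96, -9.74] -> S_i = -6.62 + -0.78*i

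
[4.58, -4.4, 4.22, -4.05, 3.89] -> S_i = 4.58*(-0.96)^i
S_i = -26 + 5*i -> [-26, -21, -16, -11, -6]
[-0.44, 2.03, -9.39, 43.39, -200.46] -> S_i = -0.44*(-4.62)^i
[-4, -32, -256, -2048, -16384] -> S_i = -4*8^i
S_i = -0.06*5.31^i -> [-0.06, -0.32, -1.69, -8.98, -47.7]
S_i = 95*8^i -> [95, 760, 6080, 48640, 389120]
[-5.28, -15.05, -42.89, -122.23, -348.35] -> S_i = -5.28*2.85^i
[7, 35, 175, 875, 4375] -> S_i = 7*5^i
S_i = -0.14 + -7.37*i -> [-0.14, -7.51, -14.88, -22.25, -29.62]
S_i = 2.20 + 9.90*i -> [2.2, 12.1, 22.0, 31.9, 41.8]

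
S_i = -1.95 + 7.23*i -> [-1.95, 5.28, 12.51, 19.74, 26.97]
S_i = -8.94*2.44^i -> [-8.94, -21.81, -53.23, -129.87, -316.88]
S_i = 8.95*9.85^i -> [8.95, 88.16, 868.35, 8553.26, 84249.62]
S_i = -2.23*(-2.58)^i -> [-2.23, 5.75, -14.84, 38.3, -98.81]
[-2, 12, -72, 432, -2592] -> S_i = -2*-6^i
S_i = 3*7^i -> [3, 21, 147, 1029, 7203]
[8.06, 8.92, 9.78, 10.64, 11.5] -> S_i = 8.06 + 0.86*i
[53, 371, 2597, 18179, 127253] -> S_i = 53*7^i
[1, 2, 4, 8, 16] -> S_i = 1*2^i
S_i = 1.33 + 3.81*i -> [1.33, 5.14, 8.95, 12.76, 16.57]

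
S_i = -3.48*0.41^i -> [-3.48, -1.43, -0.58, -0.24, -0.1]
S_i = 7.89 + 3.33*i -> [7.89, 11.22, 14.55, 17.88, 21.21]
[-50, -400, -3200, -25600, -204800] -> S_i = -50*8^i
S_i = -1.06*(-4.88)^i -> [-1.06, 5.17, -25.24, 123.19, -601.15]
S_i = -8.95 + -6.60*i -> [-8.95, -15.55, -22.15, -28.75, -35.35]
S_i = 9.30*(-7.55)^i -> [9.3, -70.22, 530.12, -4002.43, 30218.35]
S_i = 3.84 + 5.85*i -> [3.84, 9.69, 15.54, 21.39, 27.24]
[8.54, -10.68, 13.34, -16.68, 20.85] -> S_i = 8.54*(-1.25)^i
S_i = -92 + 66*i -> [-92, -26, 40, 106, 172]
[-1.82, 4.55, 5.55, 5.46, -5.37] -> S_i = Random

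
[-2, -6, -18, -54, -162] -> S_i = -2*3^i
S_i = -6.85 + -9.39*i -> [-6.85, -16.24, -25.63, -35.02, -44.41]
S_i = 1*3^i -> [1, 3, 9, 27, 81]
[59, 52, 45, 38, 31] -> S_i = 59 + -7*i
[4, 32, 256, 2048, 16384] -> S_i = 4*8^i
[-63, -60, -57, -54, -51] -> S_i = -63 + 3*i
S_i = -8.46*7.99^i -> [-8.46, -67.6, -540.09, -4315.3, -34479.22]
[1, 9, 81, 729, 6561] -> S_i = 1*9^i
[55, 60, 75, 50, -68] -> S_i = Random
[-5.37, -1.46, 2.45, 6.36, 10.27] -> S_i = -5.37 + 3.91*i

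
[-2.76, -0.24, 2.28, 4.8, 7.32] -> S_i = -2.76 + 2.52*i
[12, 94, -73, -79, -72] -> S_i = Random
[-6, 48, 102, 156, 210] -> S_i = -6 + 54*i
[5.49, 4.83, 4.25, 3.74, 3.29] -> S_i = 5.49*0.88^i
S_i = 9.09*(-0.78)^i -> [9.09, -7.09, 5.53, -4.31, 3.36]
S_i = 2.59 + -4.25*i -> [2.59, -1.66, -5.91, -10.16, -14.41]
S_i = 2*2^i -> [2, 4, 8, 16, 32]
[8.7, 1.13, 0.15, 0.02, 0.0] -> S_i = 8.70*0.13^i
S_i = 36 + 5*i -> [36, 41, 46, 51, 56]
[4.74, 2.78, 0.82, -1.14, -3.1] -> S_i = 4.74 + -1.96*i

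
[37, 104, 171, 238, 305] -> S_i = 37 + 67*i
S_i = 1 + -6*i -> [1, -5, -11, -17, -23]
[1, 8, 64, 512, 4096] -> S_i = 1*8^i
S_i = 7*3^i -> [7, 21, 63, 189, 567]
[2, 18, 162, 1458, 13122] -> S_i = 2*9^i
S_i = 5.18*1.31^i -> [5.18, 6.79, 8.89, 11.65, 15.26]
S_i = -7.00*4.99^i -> [-7.0, -34.93, -174.3, -869.76, -4340.1]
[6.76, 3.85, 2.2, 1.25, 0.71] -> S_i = 6.76*0.57^i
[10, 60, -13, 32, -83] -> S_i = Random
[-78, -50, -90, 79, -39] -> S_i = Random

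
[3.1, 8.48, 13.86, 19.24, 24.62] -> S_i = 3.10 + 5.38*i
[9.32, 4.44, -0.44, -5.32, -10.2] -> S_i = 9.32 + -4.88*i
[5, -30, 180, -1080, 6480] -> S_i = 5*-6^i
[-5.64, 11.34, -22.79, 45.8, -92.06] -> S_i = -5.64*(-2.01)^i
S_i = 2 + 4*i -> [2, 6, 10, 14, 18]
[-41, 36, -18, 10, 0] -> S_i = Random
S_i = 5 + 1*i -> [5, 6, 7, 8, 9]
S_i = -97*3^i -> [-97, -291, -873, -2619, -7857]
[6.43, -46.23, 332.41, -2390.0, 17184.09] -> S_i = 6.43*(-7.19)^i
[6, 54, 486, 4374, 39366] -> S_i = 6*9^i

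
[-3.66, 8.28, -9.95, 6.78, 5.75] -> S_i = Random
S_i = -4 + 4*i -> [-4, 0, 4, 8, 12]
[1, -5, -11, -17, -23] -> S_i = 1 + -6*i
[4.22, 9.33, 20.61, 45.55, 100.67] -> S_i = 4.22*2.21^i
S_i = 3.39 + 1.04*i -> [3.39, 4.43, 5.47, 6.51, 7.55]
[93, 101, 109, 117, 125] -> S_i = 93 + 8*i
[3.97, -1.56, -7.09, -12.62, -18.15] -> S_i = 3.97 + -5.53*i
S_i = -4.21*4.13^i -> [-4.21, -17.39, -71.81, -296.57, -1224.85]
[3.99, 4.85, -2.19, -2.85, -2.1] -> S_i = Random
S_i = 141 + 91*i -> [141, 232, 323, 414, 505]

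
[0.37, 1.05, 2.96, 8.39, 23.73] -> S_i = 0.37*2.83^i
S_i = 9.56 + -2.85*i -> [9.56, 6.71, 3.86, 1.01, -1.84]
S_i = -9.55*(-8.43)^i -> [-9.55, 80.51, -678.67, 5721.19, -48229.6]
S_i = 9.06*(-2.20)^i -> [9.06, -19.93, 43.85, -96.47, 212.24]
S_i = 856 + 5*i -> [856, 861, 866, 871, 876]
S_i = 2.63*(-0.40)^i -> [2.63, -1.05, 0.42, -0.17, 0.07]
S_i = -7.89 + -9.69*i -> [-7.89, -17.58, -27.27, -36.96, -46.65]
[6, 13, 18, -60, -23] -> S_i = Random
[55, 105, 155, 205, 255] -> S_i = 55 + 50*i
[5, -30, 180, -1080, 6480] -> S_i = 5*-6^i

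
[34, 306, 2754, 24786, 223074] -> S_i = 34*9^i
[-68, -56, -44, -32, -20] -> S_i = -68 + 12*i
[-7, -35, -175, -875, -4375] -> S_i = -7*5^i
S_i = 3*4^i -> [3, 12, 48, 192, 768]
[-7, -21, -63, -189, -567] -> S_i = -7*3^i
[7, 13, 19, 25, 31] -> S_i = 7 + 6*i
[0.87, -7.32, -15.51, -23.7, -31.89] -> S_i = 0.87 + -8.19*i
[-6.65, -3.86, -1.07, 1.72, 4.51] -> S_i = -6.65 + 2.79*i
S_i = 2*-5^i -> [2, -10, 50, -250, 1250]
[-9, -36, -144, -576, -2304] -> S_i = -9*4^i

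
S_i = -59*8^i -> [-59, -472, -3776, -30208, -241664]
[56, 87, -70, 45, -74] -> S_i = Random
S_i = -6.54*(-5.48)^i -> [-6.54, 35.84, -196.4, 1076.27, -5897.94]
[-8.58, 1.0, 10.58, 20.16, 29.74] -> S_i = -8.58 + 9.58*i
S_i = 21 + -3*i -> [21, 18, 15, 12, 9]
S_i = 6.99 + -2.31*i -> [6.99, 4.68, 2.37, 0.06, -2.25]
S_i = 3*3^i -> [3, 9, 27, 81, 243]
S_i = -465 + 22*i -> [-465, -443, -421, -399, -377]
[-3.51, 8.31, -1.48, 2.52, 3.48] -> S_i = Random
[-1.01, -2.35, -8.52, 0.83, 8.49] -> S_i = Random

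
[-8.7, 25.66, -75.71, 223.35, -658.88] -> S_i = -8.70*(-2.95)^i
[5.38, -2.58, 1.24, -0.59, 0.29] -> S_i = 5.38*(-0.48)^i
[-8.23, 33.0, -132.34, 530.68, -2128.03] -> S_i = -8.23*(-4.01)^i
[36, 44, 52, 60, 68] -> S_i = 36 + 8*i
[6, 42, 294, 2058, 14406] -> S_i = 6*7^i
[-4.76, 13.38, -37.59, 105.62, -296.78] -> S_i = -4.76*(-2.81)^i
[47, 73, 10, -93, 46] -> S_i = Random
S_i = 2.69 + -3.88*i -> [2.69, -1.19, -5.07, -8.95, -12.83]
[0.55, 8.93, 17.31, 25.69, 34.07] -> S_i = 0.55 + 8.38*i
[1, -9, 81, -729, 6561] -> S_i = 1*-9^i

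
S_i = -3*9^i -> [-3, -27, -243, -2187, -19683]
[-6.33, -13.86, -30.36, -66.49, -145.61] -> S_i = -6.33*2.19^i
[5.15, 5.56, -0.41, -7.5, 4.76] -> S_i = Random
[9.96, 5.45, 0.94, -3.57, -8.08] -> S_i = 9.96 + -4.51*i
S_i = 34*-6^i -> [34, -204, 1224, -7344, 44064]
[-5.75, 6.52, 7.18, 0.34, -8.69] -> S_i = Random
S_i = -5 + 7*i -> [-5, 2, 9, 16, 23]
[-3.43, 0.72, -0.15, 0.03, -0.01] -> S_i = -3.43*(-0.21)^i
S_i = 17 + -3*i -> [17, 14, 11, 8, 5]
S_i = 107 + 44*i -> [107, 151, 195, 239, 283]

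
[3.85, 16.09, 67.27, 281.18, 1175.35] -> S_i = 3.85*4.18^i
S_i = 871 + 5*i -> [871, 876, 881, 886, 891]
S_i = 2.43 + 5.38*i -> [2.43, 7.81, 13.19, 18.57, 23.95]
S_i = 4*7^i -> [4, 28, 196, 1372, 9604]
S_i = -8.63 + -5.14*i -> [-8.63, -13.77, -18.91, -24.05, -29.19]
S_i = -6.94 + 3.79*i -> [-6.94, -3.15, 0.64, 4.43, 8.22]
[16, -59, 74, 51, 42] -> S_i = Random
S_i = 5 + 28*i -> [5, 33, 61, 89, 117]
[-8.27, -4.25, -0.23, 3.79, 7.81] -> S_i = -8.27 + 4.02*i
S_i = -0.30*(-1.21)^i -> [-0.3, 0.36, -0.44, 0.53, -0.64]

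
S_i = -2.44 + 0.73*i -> [-2.44, -1.71, -0.98, -0.25, 0.48]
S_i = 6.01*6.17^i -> [6.01, 37.08, 228.79, 1411.66, 8709.94]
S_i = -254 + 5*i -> [-254, -249, -244, -239, -234]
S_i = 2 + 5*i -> [2, 7, 12, 17, 22]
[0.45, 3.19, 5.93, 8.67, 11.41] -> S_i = 0.45 + 2.74*i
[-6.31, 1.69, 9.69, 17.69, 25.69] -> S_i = -6.31 + 8.00*i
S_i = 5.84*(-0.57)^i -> [5.84, -3.33, 1.9, -1.08, 0.62]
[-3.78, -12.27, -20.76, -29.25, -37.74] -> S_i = -3.78 + -8.49*i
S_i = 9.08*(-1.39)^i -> [9.08, -12.62, 17.54, -24.39, 33.9]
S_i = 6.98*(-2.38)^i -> [6.98, -16.61, 39.54, -94.1, 223.96]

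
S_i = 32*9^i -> [32, 288, 2592, 23328, 209952]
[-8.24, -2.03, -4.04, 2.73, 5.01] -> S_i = Random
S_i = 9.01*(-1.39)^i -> [9.01, -12.52, 17.41, -24.2, 33.63]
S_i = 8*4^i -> [8, 32, 128, 512, 2048]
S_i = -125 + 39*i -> [-125, -86, -47, -8, 31]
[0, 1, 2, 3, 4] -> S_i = 0 + 1*i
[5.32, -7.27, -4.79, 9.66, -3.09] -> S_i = Random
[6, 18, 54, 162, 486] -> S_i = 6*3^i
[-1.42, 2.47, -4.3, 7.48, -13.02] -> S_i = -1.42*(-1.74)^i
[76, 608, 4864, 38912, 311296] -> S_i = 76*8^i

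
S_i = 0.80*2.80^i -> [0.8, 2.24, 6.27, 17.56, 49.17]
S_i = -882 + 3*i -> [-882, -879, -876, -873, -870]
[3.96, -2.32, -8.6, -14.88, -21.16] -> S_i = 3.96 + -6.28*i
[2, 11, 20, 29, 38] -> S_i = 2 + 9*i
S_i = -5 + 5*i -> [-5, 0, 5, 10, 15]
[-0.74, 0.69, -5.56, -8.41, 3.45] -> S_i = Random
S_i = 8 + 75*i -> [8, 83, 158, 233, 308]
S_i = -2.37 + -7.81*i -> [-2.37, -10.18, -17.99, -25.8, -33.61]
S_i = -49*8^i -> [-49, -392, -3136, -25088, -200704]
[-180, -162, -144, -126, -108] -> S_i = -180 + 18*i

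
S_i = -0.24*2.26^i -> [-0.24, -0.54, -1.23, -2.77, -6.26]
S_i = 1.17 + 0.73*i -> [1.17, 1.9, 2.63, 3.36, 4.09]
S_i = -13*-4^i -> [-13, 52, -208, 832, -3328]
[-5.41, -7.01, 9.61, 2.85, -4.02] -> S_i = Random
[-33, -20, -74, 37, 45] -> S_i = Random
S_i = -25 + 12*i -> [-25, -13, -1, 11, 23]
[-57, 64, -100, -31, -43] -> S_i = Random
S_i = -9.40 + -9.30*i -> [-9.4, -18.7, -28.0, -37.3, -46.6]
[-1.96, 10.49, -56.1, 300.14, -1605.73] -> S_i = -1.96*(-5.35)^i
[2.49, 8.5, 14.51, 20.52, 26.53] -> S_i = 2.49 + 6.01*i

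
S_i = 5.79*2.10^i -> [5.79, 12.16, 25.53, 53.62, 112.6]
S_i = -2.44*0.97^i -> [-2.44, -2.37, -2.3, -2.23, -2.16]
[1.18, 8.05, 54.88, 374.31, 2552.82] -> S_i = 1.18*6.82^i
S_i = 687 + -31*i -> [687, 656, 625, 594, 563]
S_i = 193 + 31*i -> [193, 224, 255, 286, 317]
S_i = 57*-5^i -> [57, -285, 1425, -7125, 35625]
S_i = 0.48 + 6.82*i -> [0.48, 7.3, 14.12, 20.94, 27.76]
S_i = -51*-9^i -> [-51, 459, -4131, 37179, -334611]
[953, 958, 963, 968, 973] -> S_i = 953 + 5*i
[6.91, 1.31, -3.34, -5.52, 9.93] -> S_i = Random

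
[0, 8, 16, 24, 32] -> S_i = 0 + 8*i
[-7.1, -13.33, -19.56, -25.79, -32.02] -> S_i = -7.10 + -6.23*i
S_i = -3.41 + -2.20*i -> [-3.41, -5.61, -7.81, -10.01, -12.21]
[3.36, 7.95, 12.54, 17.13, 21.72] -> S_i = 3.36 + 4.59*i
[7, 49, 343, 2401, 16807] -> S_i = 7*7^i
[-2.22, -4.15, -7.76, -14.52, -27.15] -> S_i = -2.22*1.87^i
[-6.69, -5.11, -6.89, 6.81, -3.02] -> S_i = Random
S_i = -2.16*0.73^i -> [-2.16, -1.58, -1.15, -0.84, -0.61]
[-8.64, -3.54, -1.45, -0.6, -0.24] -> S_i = -8.64*0.41^i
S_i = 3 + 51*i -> [3, 54, 105, 156, 207]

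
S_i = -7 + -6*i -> [-7, -13, -19, -25, -31]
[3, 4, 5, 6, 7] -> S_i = 3 + 1*i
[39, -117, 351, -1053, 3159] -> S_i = 39*-3^i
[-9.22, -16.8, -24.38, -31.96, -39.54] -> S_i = -9.22 + -7.58*i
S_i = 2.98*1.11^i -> [2.98, 3.31, 3.67, 4.08, 4.52]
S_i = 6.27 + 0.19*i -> [6.27, 6.46, 6.65, 6.84, 7.03]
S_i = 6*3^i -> [6, 18, 54, 162, 486]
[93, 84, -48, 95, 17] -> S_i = Random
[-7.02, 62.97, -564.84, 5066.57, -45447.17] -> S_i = -7.02*(-8.97)^i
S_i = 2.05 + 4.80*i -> [2.05, 6.85, 11.65, 16.45, 21.25]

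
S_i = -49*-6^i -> [-49, 294, -1764, 10584, -63504]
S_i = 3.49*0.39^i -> [3.49, 1.36, 0.53, 0.21, 0.08]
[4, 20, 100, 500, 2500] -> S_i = 4*5^i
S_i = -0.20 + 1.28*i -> [-0.2, 1.08, 2.36, 3.64, 4.92]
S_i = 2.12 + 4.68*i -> [2.12, 6.8, 11.48, 16.16, 20.84]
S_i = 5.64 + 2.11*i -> [5.64, 7.75, 9.86, 11.97, 14.08]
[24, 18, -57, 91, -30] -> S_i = Random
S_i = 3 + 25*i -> [3, 28, 53, 78, 103]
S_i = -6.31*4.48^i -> [-6.31, -28.27, -126.64, -567.37, -2541.8]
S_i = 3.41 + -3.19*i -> [3.41, 0.22, -2.97, -6.16, -9.35]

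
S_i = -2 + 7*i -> [-2, 5, 12, 19, 26]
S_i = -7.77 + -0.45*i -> [-7.77, -8.22, -8.67, -9.12, -9.57]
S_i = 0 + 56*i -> [0, 56, 112, 168, 224]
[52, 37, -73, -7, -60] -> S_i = Random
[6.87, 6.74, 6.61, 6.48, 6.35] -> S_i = 6.87 + -0.13*i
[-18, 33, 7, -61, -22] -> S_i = Random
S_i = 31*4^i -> [31, 124, 496, 1984, 7936]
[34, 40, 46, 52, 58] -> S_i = 34 + 6*i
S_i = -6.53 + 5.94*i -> [-6.53, -0.59, 5.35, 11.29, 17.23]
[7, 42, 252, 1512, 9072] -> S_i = 7*6^i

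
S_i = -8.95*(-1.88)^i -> [-8.95, 16.83, -31.63, 59.47, -111.8]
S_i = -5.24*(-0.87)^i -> [-5.24, 4.56, -3.97, 3.45, -3.0]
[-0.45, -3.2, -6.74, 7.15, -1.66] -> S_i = Random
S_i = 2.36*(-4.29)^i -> [2.36, -10.12, 43.43, -186.33, 799.36]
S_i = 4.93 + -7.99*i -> [4.93, -3.06, -11.05, -19.04, -27.03]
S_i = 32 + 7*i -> [32, 39, 46, 53, 60]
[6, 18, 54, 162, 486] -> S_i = 6*3^i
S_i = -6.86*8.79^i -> [-6.86, -60.3, -530.03, -4658.98, -40952.42]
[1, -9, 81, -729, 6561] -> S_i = 1*-9^i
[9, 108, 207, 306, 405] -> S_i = 9 + 99*i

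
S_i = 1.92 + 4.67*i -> [1.92, 6.59, 11.26, 15.93, 20.6]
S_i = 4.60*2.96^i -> [4.6, 13.62, 40.3, 119.3, 353.12]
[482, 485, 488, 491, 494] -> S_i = 482 + 3*i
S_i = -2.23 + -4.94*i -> [-2.23, -7.17, -12.11, -17.05, -21.99]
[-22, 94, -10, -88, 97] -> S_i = Random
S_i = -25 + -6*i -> [-25, -31, -37, -43, -49]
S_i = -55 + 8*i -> [-55, -47, -39, -31, -23]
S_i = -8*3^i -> [-8, -24, -72, -216, -648]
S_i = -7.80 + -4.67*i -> [-7.8, -12.47, -17.14, -21.81, -26.48]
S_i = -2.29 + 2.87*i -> [-2.29, 0.58, 3.45, 6.32, 9.19]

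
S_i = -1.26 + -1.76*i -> [-1.26, -3.02, -4.78, -6.54, -8.3]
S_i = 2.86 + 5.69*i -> [2.86, 8.55, 14.24, 19.93, 25.62]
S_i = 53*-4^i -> [53, -212, 848, -3392, 13568]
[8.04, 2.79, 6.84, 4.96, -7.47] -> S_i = Random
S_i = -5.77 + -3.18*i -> [-5.77, -8.95, -12.13, -15.31, -18.49]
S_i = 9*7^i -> [9, 63, 441, 3087, 21609]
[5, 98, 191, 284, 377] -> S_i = 5 + 93*i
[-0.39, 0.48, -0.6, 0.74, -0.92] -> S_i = -0.39*(-1.24)^i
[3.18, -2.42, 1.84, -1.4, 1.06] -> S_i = 3.18*(-0.76)^i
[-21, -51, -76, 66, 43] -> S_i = Random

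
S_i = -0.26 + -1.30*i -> [-0.26, -1.56, -2.86, -4.16, -5.46]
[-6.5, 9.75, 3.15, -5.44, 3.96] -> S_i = Random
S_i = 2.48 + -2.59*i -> [2.48, -0.11, -2.7, -5.29, -7.88]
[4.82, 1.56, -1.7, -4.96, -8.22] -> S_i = 4.82 + -3.26*i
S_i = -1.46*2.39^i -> [-1.46, -3.49, -8.34, -19.93, -47.64]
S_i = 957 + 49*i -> [957, 1006, 1055, 1104, 1153]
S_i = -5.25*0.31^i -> [-5.25, -1.63, -0.5, -0.16, -0.05]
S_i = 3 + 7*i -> [3, 10, 17, 24, 31]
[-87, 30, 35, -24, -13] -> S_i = Random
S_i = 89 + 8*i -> [89, 97, 105, 113, 121]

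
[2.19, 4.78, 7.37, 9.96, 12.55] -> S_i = 2.19 + 2.59*i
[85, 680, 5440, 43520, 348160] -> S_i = 85*8^i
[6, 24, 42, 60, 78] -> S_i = 6 + 18*i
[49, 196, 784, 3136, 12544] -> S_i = 49*4^i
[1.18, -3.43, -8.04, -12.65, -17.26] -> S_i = 1.18 + -4.61*i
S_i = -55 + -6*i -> [-55, -61, -67, -73, -79]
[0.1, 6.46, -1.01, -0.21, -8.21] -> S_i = Random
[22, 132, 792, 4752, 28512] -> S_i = 22*6^i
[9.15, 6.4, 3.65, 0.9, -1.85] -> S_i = 9.15 + -2.75*i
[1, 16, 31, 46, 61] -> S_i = 1 + 15*i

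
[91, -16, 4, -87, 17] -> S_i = Random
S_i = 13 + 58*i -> [13, 71, 129, 187, 245]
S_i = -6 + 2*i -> [-6, -4, -2, 0, 2]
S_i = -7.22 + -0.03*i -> [-7.22, -7.25, -7.28, -7.31, -7.34]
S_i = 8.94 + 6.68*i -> [8.94, 15.62, 22.3, 28.98, 35.66]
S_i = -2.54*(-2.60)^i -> [-2.54, 6.6, -17.17, 44.64, -116.07]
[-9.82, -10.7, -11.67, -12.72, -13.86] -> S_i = -9.82*1.09^i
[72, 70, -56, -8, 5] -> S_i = Random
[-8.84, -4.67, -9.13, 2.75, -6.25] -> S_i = Random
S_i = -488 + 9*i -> [-488, -479, -470, -461, -452]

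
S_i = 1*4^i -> [1, 4, 16, 64, 256]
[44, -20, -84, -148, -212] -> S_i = 44 + -64*i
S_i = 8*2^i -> [8, 16, 32, 64, 128]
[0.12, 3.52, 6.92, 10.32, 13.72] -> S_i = 0.12 + 3.40*i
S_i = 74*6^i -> [74, 444, 2664, 15984, 95904]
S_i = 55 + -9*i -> [55, 46, 37, 28, 19]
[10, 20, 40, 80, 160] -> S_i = 10*2^i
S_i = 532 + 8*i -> [532, 540, 548, 556, 564]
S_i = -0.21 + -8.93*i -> [-0.21, -9.14, -18.07, -27.0, -35.93]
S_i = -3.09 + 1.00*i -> [-3.09, -2.09, -1.09, -0.09, 0.91]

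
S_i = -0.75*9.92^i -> [-0.75, -7.44, -73.8, -732.14, -7262.86]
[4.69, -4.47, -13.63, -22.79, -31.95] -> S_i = 4.69 + -9.16*i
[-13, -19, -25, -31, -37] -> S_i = -13 + -6*i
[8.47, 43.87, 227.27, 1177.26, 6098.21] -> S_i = 8.47*5.18^i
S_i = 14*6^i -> [14, 84, 504, 3024, 18144]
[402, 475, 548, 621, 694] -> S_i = 402 + 73*i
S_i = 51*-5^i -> [51, -255, 1275, -6375, 31875]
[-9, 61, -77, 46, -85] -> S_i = Random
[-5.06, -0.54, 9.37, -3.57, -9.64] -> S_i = Random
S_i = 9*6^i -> [9, 54, 324, 1944, 11664]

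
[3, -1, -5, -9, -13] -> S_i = 3 + -4*i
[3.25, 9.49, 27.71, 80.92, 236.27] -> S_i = 3.25*2.92^i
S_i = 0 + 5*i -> [0, 5, 10, 15, 20]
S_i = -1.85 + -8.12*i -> [-1.85, -9.97, -18.09, -26.21, -34.33]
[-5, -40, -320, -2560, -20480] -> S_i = -5*8^i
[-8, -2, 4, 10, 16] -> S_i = -8 + 6*i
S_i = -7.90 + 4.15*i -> [-7.9, -3.75, 0.4, 4.55, 8.7]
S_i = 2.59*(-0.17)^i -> [2.59, -0.44, 0.07, -0.01, 0.0]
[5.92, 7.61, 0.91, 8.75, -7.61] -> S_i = Random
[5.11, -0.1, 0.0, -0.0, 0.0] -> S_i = 5.11*(-0.02)^i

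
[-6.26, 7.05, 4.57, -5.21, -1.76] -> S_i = Random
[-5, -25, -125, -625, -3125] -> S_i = -5*5^i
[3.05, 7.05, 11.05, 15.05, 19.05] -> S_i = 3.05 + 4.00*i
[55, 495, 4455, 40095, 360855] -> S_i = 55*9^i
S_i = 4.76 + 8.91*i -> [4.76, 13.67, 22.58, 31.49, 40.4]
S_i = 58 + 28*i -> [58, 86, 114, 142, 170]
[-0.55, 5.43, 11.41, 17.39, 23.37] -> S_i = -0.55 + 5.98*i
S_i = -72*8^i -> [-72, -576, -4608, -36864, -294912]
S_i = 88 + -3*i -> [88, 85, 82, 79, 76]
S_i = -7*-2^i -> [-7, 14, -28, 56, -112]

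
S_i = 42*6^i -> [42, 252, 1512, 9072, 54432]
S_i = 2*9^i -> [2, 18, 162, 1458, 13122]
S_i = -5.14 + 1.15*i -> [-5.14, -3.99, -2.84, -1.69, -0.54]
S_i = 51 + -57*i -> [51, -6, -63, -120, -177]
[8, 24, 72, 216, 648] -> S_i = 8*3^i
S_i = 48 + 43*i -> [48, 91, 134, 177, 220]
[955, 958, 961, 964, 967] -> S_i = 955 + 3*i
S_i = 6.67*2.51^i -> [6.67, 16.74, 42.02, 105.47, 264.74]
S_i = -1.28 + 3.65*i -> [-1.28, 2.37, 6.02, 9.67, 13.32]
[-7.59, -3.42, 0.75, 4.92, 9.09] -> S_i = -7.59 + 4.17*i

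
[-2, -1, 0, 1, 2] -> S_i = -2 + 1*i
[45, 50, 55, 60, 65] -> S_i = 45 + 5*i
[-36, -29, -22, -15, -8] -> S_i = -36 + 7*i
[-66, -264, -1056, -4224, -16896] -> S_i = -66*4^i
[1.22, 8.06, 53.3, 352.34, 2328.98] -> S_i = 1.22*6.61^i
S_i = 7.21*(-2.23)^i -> [7.21, -16.08, 35.85, -79.96, 178.3]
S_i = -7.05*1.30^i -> [-7.05, -9.17, -11.91, -15.49, -20.14]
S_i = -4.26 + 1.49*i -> [-4.26, -2.77, -1.28, 0.21, 1.7]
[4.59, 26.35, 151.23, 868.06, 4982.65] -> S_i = 4.59*5.74^i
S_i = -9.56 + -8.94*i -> [-9.56, -18.5, -27.44, -36.38, -45.32]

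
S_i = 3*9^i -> [3, 27, 243, 2187, 19683]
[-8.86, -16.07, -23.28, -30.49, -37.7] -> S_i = -8.86 + -7.21*i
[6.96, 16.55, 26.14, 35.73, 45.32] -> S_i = 6.96 + 9.59*i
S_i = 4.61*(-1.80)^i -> [4.61, -8.3, 14.94, -26.89, 48.39]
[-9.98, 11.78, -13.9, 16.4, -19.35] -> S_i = -9.98*(-1.18)^i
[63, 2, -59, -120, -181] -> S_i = 63 + -61*i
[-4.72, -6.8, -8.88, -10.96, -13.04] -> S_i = -4.72 + -2.08*i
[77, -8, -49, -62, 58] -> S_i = Random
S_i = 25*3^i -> [25, 75, 225, 675, 2025]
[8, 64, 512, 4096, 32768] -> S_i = 8*8^i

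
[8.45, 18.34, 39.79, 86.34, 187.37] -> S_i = 8.45*2.17^i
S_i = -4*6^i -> [-4, -24, -144, -864, -5184]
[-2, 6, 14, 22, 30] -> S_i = -2 + 8*i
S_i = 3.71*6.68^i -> [3.71, 24.78, 165.55, 1105.87, 7387.2]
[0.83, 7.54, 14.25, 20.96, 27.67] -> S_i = 0.83 + 6.71*i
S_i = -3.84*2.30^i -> [-3.84, -8.83, -20.31, -46.72, -107.46]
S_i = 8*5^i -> [8, 40, 200, 1000, 5000]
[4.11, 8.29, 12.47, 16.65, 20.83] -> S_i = 4.11 + 4.18*i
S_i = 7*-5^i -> [7, -35, 175, -875, 4375]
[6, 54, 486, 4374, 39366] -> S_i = 6*9^i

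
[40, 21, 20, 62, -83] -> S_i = Random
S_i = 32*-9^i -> [32, -288, 2592, -23328, 209952]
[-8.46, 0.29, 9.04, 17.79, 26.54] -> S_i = -8.46 + 8.75*i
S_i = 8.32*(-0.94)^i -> [8.32, -7.82, 7.35, -6.91, 6.5]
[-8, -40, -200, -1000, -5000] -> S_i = -8*5^i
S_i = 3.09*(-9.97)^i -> [3.09, -30.81, 307.15, -3062.27, 30530.87]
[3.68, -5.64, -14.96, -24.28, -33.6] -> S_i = 3.68 + -9.32*i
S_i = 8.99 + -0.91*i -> [8.99, 8.08, 7.17, 6.26, 5.35]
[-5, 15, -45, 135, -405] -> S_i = -5*-3^i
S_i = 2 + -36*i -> [2, -34, -70, -106, -142]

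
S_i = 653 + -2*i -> [653, 651, 649, 647, 645]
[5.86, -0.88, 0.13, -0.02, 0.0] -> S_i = 5.86*(-0.15)^i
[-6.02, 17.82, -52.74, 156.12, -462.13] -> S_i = -6.02*(-2.96)^i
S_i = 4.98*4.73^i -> [4.98, 23.56, 111.42, 527.0, 2492.72]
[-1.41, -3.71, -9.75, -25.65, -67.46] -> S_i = -1.41*2.63^i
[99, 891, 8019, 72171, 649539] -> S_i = 99*9^i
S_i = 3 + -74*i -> [3, -71, -145, -219, -293]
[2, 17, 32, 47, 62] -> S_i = 2 + 15*i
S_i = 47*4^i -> [47, 188, 752, 3008, 12032]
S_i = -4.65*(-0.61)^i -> [-4.65, 2.84, -1.73, 1.06, -0.64]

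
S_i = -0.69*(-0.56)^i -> [-0.69, 0.39, -0.22, 0.12, -0.07]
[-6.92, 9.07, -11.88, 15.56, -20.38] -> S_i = -6.92*(-1.31)^i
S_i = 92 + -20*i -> [92, 72, 52, 32, 12]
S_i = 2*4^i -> [2, 8, 32, 128, 512]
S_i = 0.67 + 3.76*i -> [0.67, 4.43, 8.19, 11.95, 15.71]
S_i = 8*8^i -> [8, 64, 512, 4096, 32768]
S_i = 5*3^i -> [5, 15, 45, 135, 405]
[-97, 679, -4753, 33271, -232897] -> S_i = -97*-7^i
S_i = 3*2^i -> [3, 6, 12, 24, 48]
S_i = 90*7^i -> [90, 630, 4410, 30870, 216090]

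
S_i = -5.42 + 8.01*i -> [-5.42, 2.59, 10.6, 18.61, 26.62]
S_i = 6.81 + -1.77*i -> [6.81, 5.04, 3.27, 1.5, -0.27]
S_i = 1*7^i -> [1, 7, 49, 343, 2401]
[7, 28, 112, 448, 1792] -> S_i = 7*4^i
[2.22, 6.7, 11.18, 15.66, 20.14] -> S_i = 2.22 + 4.48*i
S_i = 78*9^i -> [78, 702, 6318, 56862, 511758]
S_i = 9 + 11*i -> [9, 20, 31, 42, 53]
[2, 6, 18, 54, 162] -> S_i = 2*3^i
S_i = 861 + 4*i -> [861, 865, 869, 873, 877]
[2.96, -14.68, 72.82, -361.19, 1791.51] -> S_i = 2.96*(-4.96)^i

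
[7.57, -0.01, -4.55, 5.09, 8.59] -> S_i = Random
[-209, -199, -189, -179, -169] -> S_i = -209 + 10*i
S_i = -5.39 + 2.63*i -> [-5.39, -2.76, -0.13, 2.5, 5.13]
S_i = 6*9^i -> [6, 54, 486, 4374, 39366]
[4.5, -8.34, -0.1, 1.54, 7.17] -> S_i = Random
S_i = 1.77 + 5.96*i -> [1.77, 7.73, 13.69, 19.65, 25.61]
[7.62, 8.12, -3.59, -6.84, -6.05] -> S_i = Random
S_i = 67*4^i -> [67, 268, 1072, 4288, 17152]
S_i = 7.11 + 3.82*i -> [7.11, 10.93, 14.75, 18.57, 22.39]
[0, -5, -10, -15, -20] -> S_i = 0 + -5*i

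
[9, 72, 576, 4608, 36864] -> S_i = 9*8^i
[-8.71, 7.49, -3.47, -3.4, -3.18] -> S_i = Random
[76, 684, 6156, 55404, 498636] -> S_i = 76*9^i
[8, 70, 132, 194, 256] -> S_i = 8 + 62*i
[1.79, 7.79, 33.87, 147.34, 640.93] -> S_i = 1.79*4.35^i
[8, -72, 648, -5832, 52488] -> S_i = 8*-9^i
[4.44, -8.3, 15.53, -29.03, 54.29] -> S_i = 4.44*(-1.87)^i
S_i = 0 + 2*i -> [0, 2, 4, 6, 8]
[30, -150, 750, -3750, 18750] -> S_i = 30*-5^i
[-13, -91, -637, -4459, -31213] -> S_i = -13*7^i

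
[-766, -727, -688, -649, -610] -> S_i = -766 + 39*i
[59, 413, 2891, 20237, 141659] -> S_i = 59*7^i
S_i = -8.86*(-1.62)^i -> [-8.86, 14.35, -23.25, 37.67, -61.02]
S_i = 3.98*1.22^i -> [3.98, 4.86, 5.92, 7.23, 8.82]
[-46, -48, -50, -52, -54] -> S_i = -46 + -2*i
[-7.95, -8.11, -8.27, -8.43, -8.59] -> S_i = -7.95 + -0.16*i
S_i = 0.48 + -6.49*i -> [0.48, -6.01, -12.5, -18.99, -25.48]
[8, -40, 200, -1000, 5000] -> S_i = 8*-5^i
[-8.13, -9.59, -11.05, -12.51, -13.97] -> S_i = -8.13 + -1.46*i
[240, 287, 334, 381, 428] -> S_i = 240 + 47*i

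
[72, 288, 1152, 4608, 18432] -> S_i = 72*4^i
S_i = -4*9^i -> [-4, -36, -324, -2916, -26244]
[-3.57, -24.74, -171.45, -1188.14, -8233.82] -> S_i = -3.57*6.93^i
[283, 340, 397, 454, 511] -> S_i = 283 + 57*i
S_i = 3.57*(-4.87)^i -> [3.57, -17.39, 84.67, -412.34, 2008.09]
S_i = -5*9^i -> [-5, -45, -405, -3645, -32805]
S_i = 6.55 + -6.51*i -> [6.55, 0.04, -6.47, -12.98, -19.49]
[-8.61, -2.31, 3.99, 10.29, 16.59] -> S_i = -8.61 + 6.30*i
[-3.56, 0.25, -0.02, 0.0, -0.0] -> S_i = -3.56*(-0.07)^i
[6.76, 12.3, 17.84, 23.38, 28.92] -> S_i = 6.76 + 5.54*i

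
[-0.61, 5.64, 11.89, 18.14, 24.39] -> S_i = -0.61 + 6.25*i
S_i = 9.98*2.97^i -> [9.98, 29.64, 88.03, 261.46, 776.53]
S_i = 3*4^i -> [3, 12, 48, 192, 768]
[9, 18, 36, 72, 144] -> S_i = 9*2^i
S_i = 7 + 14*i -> [7, 21, 35, 49, 63]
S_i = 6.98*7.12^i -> [6.98, 49.7, 353.85, 2519.39, 17938.06]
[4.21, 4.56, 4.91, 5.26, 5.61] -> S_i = 4.21 + 0.35*i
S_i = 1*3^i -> [1, 3, 9, 27, 81]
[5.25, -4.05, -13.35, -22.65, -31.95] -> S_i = 5.25 + -9.30*i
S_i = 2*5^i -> [2, 10, 50, 250, 1250]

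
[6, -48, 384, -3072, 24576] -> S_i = 6*-8^i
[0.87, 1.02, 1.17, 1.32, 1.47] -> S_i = 0.87 + 0.15*i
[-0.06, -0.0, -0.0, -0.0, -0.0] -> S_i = -0.06*0.01^i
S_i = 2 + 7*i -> [2, 9, 16, 23, 30]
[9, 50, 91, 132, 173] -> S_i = 9 + 41*i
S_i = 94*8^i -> [94, 752, 6016, 48128, 385024]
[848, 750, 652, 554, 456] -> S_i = 848 + -98*i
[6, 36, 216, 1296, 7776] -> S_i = 6*6^i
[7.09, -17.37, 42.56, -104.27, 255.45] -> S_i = 7.09*(-2.45)^i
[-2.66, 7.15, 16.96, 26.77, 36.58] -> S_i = -2.66 + 9.81*i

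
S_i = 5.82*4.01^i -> [5.82, 23.34, 93.59, 375.28, 1504.88]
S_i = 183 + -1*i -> [183, 182, 181, 180, 179]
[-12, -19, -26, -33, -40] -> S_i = -12 + -7*i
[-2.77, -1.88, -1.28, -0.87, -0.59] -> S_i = -2.77*0.68^i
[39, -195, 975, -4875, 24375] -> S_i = 39*-5^i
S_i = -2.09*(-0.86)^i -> [-2.09, 1.8, -1.55, 1.33, -1.14]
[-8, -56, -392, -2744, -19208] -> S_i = -8*7^i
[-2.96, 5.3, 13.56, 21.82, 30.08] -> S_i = -2.96 + 8.26*i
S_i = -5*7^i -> [-5, -35, -245, -1715, -12005]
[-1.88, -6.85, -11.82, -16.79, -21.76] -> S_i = -1.88 + -4.97*i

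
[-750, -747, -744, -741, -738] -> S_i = -750 + 3*i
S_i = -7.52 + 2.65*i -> [-7.52, -4.87, -2.22, 0.43, 3.08]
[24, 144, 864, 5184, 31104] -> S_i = 24*6^i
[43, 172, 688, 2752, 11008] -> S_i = 43*4^i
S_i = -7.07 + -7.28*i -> [-7.07, -14.35, -21.63, -28.91, -36.19]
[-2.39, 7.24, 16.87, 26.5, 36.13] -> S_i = -2.39 + 9.63*i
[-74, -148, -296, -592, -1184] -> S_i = -74*2^i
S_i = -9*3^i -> [-9, -27, -81, -243, -729]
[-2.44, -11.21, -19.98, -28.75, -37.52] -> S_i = -2.44 + -8.77*i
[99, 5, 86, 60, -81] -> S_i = Random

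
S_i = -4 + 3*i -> [-4, -1, 2, 5, 8]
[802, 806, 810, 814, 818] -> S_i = 802 + 4*i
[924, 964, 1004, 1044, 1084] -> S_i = 924 + 40*i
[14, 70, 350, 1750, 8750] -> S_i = 14*5^i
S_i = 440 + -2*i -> [440, 438, 436, 434, 432]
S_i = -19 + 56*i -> [-19, 37, 93, 149, 205]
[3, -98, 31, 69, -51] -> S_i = Random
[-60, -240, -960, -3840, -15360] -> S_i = -60*4^i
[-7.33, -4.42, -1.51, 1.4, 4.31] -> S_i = -7.33 + 2.91*i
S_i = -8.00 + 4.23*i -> [-8.0, -3.77, 0.46, 4.69, 8.92]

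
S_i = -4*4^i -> [-4, -16, -64, -256, -1024]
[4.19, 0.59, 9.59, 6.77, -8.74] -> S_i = Random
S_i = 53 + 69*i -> [53, 122, 191, 260, 329]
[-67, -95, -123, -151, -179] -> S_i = -67 + -28*i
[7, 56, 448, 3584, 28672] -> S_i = 7*8^i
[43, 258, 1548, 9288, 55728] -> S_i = 43*6^i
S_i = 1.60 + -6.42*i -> [1.6, -4.82, -11.24, -17.66, -24.08]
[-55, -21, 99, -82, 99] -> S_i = Random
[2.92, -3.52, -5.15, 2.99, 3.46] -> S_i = Random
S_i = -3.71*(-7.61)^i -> [-3.71, 28.23, -214.85, 1635.04, -12442.64]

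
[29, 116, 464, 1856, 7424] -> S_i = 29*4^i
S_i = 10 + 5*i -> [10, 15, 20, 25, 30]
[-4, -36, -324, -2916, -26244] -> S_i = -4*9^i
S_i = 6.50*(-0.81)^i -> [6.5, -5.26, 4.26, -3.45, 2.8]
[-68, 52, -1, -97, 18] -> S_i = Random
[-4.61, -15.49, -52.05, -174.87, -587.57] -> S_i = -4.61*3.36^i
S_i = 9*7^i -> [9, 63, 441, 3087, 21609]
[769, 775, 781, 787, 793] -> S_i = 769 + 6*i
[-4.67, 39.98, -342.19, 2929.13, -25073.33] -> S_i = -4.67*(-8.56)^i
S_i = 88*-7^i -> [88, -616, 4312, -30184, 211288]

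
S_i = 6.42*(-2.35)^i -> [6.42, -15.09, 35.45, -83.32, 195.8]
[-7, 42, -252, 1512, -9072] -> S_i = -7*-6^i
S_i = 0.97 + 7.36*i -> [0.97, 8.33, 15.69, 23.05, 30.41]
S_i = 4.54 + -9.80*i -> [4.54, -5.26, -15.06, -24.86, -34.66]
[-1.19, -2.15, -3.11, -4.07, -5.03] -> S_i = -1.19 + -0.96*i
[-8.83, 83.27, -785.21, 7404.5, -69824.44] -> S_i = -8.83*(-9.43)^i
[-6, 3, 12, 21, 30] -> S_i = -6 + 9*i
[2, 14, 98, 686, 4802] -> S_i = 2*7^i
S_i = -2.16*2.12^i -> [-2.16, -4.58, -9.71, -20.58, -43.63]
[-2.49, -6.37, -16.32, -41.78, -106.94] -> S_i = -2.49*2.56^i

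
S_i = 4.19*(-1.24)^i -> [4.19, -5.2, 6.44, -7.99, 9.91]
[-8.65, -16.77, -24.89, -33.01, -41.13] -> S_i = -8.65 + -8.12*i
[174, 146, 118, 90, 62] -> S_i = 174 + -28*i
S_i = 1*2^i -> [1, 2, 4, 8, 16]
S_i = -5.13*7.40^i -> [-5.13, -37.96, -280.92, -2078.8, -15383.11]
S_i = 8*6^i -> [8, 48, 288, 1728, 10368]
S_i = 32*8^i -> [32, 256, 2048, 16384, 131072]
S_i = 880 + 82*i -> [880, 962, 1044, 1126, 1208]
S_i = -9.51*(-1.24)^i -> [-9.51, 11.79, -14.62, 18.13, -22.48]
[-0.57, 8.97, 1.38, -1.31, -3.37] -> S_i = Random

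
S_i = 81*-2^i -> [81, -162, 324, -648, 1296]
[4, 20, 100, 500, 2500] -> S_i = 4*5^i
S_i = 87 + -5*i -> [87, 82, 77, 72, 67]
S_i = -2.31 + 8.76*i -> [-2.31, 6.45, 15.21, 23.97, 32.73]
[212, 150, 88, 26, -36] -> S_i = 212 + -62*i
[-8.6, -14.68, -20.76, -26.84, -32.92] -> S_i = -8.60 + -6.08*i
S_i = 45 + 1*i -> [45, 46, 47, 48, 49]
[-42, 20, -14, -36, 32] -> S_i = Random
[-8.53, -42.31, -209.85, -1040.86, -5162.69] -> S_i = -8.53*4.96^i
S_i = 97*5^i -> [97, 485, 2425, 12125, 60625]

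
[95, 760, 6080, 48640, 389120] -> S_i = 95*8^i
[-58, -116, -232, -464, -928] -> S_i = -58*2^i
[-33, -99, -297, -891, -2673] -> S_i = -33*3^i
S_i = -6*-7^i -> [-6, 42, -294, 2058, -14406]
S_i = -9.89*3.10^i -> [-9.89, -30.66, -95.04, -294.63, -913.36]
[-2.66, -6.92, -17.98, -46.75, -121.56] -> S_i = -2.66*2.60^i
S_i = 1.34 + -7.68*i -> [1.34, -6.34, -14.02, -21.7, -29.38]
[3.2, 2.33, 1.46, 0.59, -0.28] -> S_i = 3.20 + -0.87*i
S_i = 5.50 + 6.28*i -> [5.5, 11.78, 18.06, 24.34, 30.62]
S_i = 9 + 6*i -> [9, 15, 21, 27, 33]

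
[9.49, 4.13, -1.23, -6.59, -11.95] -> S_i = 9.49 + -5.36*i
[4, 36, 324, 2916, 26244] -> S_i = 4*9^i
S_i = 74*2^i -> [74, 148, 296, 592, 1184]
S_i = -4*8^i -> [-4, -32, -256, -2048, -16384]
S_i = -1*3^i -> [-1, -3, -9, -27, -81]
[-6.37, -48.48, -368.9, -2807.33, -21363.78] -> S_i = -6.37*7.61^i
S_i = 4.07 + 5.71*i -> [4.07, 9.78, 15.49, 21.2, 26.91]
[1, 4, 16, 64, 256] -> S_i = 1*4^i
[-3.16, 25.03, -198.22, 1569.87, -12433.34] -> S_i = -3.16*(-7.92)^i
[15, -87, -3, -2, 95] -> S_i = Random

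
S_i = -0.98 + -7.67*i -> [-0.98, -8.65, -16.32, -23.99, -31.66]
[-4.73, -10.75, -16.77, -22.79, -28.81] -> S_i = -4.73 + -6.02*i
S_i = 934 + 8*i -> [934, 942, 950, 958, 966]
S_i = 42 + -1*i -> [42, 41, 40, 39, 38]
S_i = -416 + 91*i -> [-416, -325, -234, -143, -52]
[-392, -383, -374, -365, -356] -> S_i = -392 + 9*i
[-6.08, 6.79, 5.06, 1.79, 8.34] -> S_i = Random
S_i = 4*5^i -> [4, 20, 100, 500, 2500]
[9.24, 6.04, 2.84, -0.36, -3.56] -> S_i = 9.24 + -3.20*i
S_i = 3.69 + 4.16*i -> [3.69, 7.85, 12.01, 16.17, 20.33]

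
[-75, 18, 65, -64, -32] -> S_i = Random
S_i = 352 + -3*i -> [352, 349, 346, 343, 340]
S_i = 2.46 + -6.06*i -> [2.46, -3.6, -9.66, -15.72, -21.78]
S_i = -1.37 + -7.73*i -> [-1.37, -9.1, -16.83, -24.56, -32.29]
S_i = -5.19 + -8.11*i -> [-5.19, -13.3, -21.41, -29.52, -37.63]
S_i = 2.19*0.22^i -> [2.19, 0.48, 0.11, 0.02, 0.01]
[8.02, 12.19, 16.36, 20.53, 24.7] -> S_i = 8.02 + 4.17*i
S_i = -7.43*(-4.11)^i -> [-7.43, 30.54, -125.51, 515.84, -2120.1]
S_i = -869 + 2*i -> [-869, -867, -865, -863, -861]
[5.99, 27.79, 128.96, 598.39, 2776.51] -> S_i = 5.99*4.64^i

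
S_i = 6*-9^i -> [6, -54, 486, -4374, 39366]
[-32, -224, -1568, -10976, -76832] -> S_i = -32*7^i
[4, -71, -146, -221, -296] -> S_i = 4 + -75*i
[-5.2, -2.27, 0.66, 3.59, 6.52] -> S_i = -5.20 + 2.93*i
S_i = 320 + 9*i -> [320, 329, 338, 347, 356]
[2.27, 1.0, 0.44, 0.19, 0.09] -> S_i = 2.27*0.44^i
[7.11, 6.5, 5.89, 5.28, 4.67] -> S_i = 7.11 + -0.61*i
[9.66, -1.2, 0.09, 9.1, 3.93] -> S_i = Random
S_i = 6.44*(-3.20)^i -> [6.44, -20.61, 65.95, -211.03, 675.28]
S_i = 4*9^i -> [4, 36, 324, 2916, 26244]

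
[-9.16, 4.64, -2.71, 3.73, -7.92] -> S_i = Random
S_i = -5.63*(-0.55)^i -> [-5.63, 3.1, -1.7, 0.94, -0.52]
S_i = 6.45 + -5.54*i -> [6.45, 0.91, -4.63, -10.17, -15.71]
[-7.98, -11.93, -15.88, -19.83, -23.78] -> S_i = -7.98 + -3.95*i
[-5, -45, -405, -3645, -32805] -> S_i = -5*9^i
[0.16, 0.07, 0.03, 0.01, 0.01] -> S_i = 0.16*0.43^i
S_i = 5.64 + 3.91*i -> [5.64, 9.55, 13.46, 17.37, 21.28]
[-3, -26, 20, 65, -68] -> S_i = Random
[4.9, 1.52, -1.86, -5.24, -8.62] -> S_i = 4.90 + -3.38*i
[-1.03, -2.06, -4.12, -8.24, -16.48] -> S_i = -1.03*2.00^i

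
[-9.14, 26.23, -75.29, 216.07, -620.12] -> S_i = -9.14*(-2.87)^i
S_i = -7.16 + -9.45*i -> [-7.16, -16.61, -26.06, -35.51, -44.96]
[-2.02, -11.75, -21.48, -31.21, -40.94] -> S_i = -2.02 + -9.73*i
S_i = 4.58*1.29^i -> [4.58, 5.91, 7.62, 9.83, 12.68]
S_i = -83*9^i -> [-83, -747, -6723, -60507, -544563]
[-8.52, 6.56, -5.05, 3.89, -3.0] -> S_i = -8.52*(-0.77)^i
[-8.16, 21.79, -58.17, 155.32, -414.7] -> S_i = -8.16*(-2.67)^i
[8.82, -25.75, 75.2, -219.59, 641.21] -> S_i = 8.82*(-2.92)^i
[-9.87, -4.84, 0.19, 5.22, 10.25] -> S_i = -9.87 + 5.03*i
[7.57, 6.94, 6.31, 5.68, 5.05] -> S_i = 7.57 + -0.63*i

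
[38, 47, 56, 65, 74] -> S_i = 38 + 9*i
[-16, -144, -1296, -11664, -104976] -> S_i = -16*9^i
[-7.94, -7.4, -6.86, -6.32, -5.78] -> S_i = -7.94 + 0.54*i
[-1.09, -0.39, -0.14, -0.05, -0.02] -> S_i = -1.09*0.36^i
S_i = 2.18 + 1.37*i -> [2.18, 3.55, 4.92, 6.29, 7.66]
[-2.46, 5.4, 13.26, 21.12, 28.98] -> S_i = -2.46 + 7.86*i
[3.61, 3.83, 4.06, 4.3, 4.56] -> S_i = 3.61*1.06^i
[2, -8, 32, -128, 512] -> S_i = 2*-4^i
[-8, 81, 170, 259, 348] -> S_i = -8 + 89*i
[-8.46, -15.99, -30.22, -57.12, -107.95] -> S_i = -8.46*1.89^i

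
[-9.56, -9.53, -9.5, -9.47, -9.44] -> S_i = -9.56 + 0.03*i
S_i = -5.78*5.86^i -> [-5.78, -33.87, -198.48, -1163.11, -6815.82]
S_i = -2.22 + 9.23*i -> [-2.22, 7.01, 16.24, 25.47, 34.7]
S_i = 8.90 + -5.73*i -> [8.9, 3.17, -2.56, -8.29, -14.02]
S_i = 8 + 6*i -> [8, 14, 20, 26, 32]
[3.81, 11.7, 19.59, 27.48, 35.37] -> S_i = 3.81 + 7.89*i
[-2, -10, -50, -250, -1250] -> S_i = -2*5^i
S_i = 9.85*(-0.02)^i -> [9.85, -0.2, 0.0, -0.0, 0.0]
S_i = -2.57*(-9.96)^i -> [-2.57, 25.6, -254.95, 2539.28, -25291.26]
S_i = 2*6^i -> [2, 12, 72, 432, 2592]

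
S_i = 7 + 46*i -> [7, 53, 99, 145, 191]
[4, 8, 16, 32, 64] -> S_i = 4*2^i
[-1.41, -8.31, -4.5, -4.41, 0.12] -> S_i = Random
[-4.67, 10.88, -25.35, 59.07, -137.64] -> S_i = -4.67*(-2.33)^i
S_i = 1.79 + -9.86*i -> [1.79, -8.07, -17.93, -27.79, -37.65]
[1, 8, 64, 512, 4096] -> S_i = 1*8^i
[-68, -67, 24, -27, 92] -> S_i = Random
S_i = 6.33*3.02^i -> [6.33, 19.12, 57.73, 174.35, 526.54]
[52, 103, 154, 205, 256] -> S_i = 52 + 51*i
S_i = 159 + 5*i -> [159, 164, 169, 174, 179]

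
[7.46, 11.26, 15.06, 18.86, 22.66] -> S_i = 7.46 + 3.80*i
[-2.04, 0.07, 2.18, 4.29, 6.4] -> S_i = -2.04 + 2.11*i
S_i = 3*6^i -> [3, 18, 108, 648, 3888]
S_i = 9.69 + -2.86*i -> [9.69, 6.83, 3.97, 1.11, -1.75]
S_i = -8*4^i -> [-8, -32, -128, -512, -2048]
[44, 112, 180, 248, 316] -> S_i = 44 + 68*i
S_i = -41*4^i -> [-41, -164, -656, -2624, -10496]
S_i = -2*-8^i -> [-2, 16, -128, 1024, -8192]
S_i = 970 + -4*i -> [970, 966, 962, 958, 954]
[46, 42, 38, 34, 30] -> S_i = 46 + -4*i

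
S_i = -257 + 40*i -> [-257, -217, -177, -137, -97]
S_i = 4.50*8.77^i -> [4.5, 39.46, 346.11, 3035.37, 26620.17]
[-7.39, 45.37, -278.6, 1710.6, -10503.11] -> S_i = -7.39*(-6.14)^i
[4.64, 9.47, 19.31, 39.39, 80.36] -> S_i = 4.64*2.04^i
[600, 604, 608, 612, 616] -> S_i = 600 + 4*i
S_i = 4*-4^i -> [4, -16, 64, -256, 1024]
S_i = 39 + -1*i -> [39, 38, 37, 36, 35]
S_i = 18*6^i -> [18, 108, 648, 3888, 23328]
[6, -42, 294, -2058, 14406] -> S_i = 6*-7^i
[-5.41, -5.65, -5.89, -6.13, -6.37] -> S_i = -5.41 + -0.24*i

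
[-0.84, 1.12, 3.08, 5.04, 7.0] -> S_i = -0.84 + 1.96*i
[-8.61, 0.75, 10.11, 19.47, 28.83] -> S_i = -8.61 + 9.36*i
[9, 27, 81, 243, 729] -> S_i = 9*3^i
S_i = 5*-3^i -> [5, -15, 45, -135, 405]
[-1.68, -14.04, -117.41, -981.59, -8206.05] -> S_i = -1.68*8.36^i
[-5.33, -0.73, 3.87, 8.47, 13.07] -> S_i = -5.33 + 4.60*i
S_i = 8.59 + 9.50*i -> [8.59, 18.09, 27.59, 37.09, 46.59]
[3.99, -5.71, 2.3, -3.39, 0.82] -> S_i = Random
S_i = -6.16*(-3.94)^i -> [-6.16, 24.27, -95.63, 376.76, -1484.45]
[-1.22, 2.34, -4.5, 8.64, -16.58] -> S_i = -1.22*(-1.92)^i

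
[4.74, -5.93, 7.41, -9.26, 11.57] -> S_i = 4.74*(-1.25)^i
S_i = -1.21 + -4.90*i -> [-1.21, -6.11, -11.01, -15.91, -20.81]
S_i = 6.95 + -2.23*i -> [6.95, 4.72, 2.49, 0.26, -1.97]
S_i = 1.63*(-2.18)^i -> [1.63, -3.55, 7.75, -16.89, 36.81]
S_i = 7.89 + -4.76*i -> [7.89, 3.13, -1.63, -6.39, -11.15]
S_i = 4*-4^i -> [4, -16, 64, -256, 1024]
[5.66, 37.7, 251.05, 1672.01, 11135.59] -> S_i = 5.66*6.66^i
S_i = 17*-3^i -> [17, -51, 153, -459, 1377]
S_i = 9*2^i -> [9, 18, 36, 72, 144]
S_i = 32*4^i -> [32, 128, 512, 2048, 8192]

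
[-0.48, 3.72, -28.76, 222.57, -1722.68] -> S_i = -0.48*(-7.74)^i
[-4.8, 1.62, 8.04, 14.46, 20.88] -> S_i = -4.80 + 6.42*i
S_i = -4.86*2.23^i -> [-4.86, -10.84, -24.17, -53.9, -120.19]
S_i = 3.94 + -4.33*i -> [3.94, -0.39, -4.72, -9.05, -13.38]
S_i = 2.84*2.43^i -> [2.84, 6.9, 16.77, 40.75, 99.02]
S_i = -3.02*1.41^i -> [-3.02, -4.26, -6.0, -8.47, -11.94]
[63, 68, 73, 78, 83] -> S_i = 63 + 5*i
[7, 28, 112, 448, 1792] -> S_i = 7*4^i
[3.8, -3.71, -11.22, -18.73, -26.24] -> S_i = 3.80 + -7.51*i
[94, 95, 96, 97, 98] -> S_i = 94 + 1*i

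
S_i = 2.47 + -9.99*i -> [2.47, -7.52, -17.51, -27.5, -37.49]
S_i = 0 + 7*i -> [0, 7, 14, 21, 28]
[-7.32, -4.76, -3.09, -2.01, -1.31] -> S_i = -7.32*0.65^i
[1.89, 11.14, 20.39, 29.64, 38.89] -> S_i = 1.89 + 9.25*i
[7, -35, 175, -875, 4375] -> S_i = 7*-5^i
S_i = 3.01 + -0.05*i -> [3.01, 2.96, 2.91, 2.86, 2.81]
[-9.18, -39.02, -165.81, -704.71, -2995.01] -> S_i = -9.18*4.25^i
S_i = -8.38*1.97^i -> [-8.38, -16.51, -32.52, -64.07, -126.21]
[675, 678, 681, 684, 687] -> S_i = 675 + 3*i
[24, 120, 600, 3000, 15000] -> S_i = 24*5^i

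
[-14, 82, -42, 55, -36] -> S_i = Random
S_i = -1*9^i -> [-1, -9, -81, -729, -6561]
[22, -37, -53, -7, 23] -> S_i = Random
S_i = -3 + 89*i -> [-3, 86, 175, 264, 353]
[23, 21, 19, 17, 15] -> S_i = 23 + -2*i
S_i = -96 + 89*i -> [-96, -7, 82, 171, 260]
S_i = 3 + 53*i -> [3, 56, 109, 162, 215]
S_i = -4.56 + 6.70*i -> [-4.56, 2.14, 8.84, 15.54, 22.24]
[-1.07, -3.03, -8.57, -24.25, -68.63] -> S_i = -1.07*2.83^i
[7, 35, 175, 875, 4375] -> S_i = 7*5^i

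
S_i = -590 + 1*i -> [-590, -589, -588, -587, -586]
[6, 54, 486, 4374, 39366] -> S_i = 6*9^i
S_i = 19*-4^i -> [19, -76, 304, -1216, 4864]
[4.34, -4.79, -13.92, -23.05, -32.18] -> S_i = 4.34 + -9.13*i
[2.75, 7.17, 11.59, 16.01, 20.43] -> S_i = 2.75 + 4.42*i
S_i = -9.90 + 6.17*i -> [-9.9, -3.73, 2.44, 8.61, 14.78]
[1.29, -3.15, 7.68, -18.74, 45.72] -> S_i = 1.29*(-2.44)^i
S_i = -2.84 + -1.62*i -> [-2.84, -4.46, -6.08, -7.7, -9.32]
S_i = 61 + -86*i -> [61, -25, -111, -197, -283]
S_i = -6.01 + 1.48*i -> [-6.01, -4.53, -3.05, -1.57, -0.09]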